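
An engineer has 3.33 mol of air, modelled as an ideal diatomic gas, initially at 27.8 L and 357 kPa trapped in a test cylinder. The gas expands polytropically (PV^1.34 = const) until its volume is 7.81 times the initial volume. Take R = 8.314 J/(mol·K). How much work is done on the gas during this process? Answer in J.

T₁ = P₁V₁/(nR) = 357×27.8/(3.33×8.314) = 358 K.
Polytropic n=1.34: T₂ = T₁(V₁/V₂)^(n−1) = 358×(0.128)^0.34 = 178 K; P₂ = P₁(V₁/V₂)^n = 22.7 kPa.
W = (P₁V₁−P₂V₂)/(n−1) = (357×27.8−22.7×217)/0.34 = 14700 J.
Work done on the gas = −W_by = -14700 J.

-14700 J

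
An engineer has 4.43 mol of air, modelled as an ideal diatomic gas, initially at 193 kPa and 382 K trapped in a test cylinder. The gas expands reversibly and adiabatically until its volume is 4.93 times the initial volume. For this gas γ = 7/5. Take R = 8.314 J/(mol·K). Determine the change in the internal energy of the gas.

V₁ = nRT₁/P₁ = 4.43×8.314×382/193 = 72.9 L.
Adiabatic: TV^(γ−1) = const ⇒ T₂ = 382×(0.203)^0.400 = 202 K; PV^γ = const ⇒ P₂ = 20.7 kPa.
For an ideal gas ΔU = nCvΔT with Cv = (5/2)R = 20.8 J/(mol·K).
ΔU = 4.43×20.8×(202−382) = -16600 J.

-16600 J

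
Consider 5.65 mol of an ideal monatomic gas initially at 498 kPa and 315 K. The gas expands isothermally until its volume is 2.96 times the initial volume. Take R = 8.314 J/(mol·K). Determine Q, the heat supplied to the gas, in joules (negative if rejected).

16100 J

V₁ = nRT₁/P₁ = 5.65×8.314×315/498 = 29.7 L.
Isothermal: T stays 315 K; PV = const ⇒ V₂ = 87.9 L, P₂ = 168 kPa.
ΔU = 0 (ideal gas, T constant).
W = nRT ln(V₂/V₁) = 5.65×8.314×315×ln(2.96) = 16100 J.
Q = ΔU + W = 16100 J.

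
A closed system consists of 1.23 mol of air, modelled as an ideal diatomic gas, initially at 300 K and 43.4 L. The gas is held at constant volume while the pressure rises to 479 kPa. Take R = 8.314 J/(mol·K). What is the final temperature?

P₁ = nRT₁/V₁ = 1.23×8.314×300/43.4 = 70.7 kPa.
Isochoric: V stays 43.4 L; P/T = const ⇒ T₂ = 2030 K, P₂ = 479 kPa.

2030 K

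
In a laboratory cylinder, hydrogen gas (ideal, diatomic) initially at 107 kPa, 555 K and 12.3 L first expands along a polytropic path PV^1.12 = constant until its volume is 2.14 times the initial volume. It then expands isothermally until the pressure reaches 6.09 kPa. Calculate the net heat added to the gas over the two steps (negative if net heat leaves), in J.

n = P₁V₁/(RT₁) = 107×12.3/(8.314×555) = 0.285 mol.
Step 1 — Polytropic n=1.12: T₂ = T₁(V₁/V₂)^(n−1) = 555×(0.467)^0.12 = 507 K; P₂ = P₁(V₁/V₂)^n = 45.6 kPa.
W = (P₁V₁−P₂V₂)/(n−1) = (107×12.3−45.6×26.3)/0.12 = 957 J.
ΔU = nCvΔT = 0.285×20.8×(507−555) = -287 J.
Q = ΔU + W = 670 J.
State after step 1: P = 45.6 kPa, V = 26.3 L, T = 507 K.
Step 2 — Isothermal: T stays 507 K; PV = const ⇒ V₂ = 197 L, P₂ = 6.09 kPa.
ΔU = 0 (ideal gas, T constant).
W = nRT ln(V₂/V₁) = 0.285×8.314×507×ln(7.49) = 2420 J.
Q = ΔU + W = 2420 J.
Net over both steps: W = 3380 J, Q = 3090 J, ΔU = -287 J.

3090 J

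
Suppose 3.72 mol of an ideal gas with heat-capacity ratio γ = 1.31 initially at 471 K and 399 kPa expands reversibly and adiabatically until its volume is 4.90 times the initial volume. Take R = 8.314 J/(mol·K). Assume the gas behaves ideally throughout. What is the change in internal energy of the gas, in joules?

-18300 J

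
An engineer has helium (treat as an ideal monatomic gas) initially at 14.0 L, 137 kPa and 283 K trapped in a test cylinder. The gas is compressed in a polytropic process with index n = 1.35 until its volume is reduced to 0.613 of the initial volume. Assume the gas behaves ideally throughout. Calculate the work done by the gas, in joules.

-1020 J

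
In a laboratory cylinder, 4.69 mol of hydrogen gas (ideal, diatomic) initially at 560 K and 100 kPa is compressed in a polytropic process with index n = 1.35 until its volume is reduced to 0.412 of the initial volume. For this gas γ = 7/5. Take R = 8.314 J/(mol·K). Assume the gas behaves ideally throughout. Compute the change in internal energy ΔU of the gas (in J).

V₁ = nRT₁/P₁ = 4.69×8.314×560/100 = 218 L.
Polytropic n=1.35: T₂ = T₁(V₁/V₂)^(n−1) = 560×(2.43)^0.35 = 764 K; P₂ = P₁(V₁/V₂)^n = 331 kPa.
For an ideal gas ΔU = nCvΔT with Cv = (5/2)R = 20.8 J/(mol·K).
ΔU = 4.69×20.8×(764−560) = 19900 J.

19900 J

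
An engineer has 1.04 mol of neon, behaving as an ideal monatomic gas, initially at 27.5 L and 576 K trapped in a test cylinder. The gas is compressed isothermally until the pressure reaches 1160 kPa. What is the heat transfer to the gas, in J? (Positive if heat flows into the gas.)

P₁ = nRT₁/V₁ = 1.04×8.314×576/27.5 = 181 kPa.
Isothermal: T stays 576 K; PV = const ⇒ V₂ = 4.29 L, P₂ = 1160 kPa.
ΔU = 0 (ideal gas, T constant).
W = nRT ln(V₂/V₁) = 1.04×8.314×576×ln(0.156) = -9250 J.
Q = ΔU + W = -9250 J.

-9250 J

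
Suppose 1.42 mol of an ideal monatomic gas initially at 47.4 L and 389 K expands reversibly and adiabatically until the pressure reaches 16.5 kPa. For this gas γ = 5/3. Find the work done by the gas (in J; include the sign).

3500 J

P₁ = nRT₁/V₁ = 1.42×8.314×389/47.4 = 96.9 kPa.
Adiabatic: T₂/T₁ = (P₂/P₁)^((γ−1)/γ) ⇒ T₂ = 389×(0.170)^0.400 = 192 K; V₂ = 137 L.
ΔU = nCvΔT = 1.42×12.5×(192−389) = -3500 J.
Q = 0 for an adiabatic process, so W = −ΔU = 3500 J.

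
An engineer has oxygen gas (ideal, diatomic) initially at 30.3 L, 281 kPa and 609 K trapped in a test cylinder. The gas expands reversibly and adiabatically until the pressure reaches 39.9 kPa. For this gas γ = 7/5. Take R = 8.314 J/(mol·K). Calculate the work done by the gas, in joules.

9100 J

n = P₁V₁/(RT₁) = 281×30.3/(8.314×609) = 1.68 mol.
Adiabatic: T₂/T₁ = (P₂/P₁)^((γ−1)/γ) ⇒ T₂ = 609×(0.142)^0.286 = 349 K; V₂ = 122 L.
ΔU = nCvΔT = 1.68×20.8×(349−609) = -9100 J.
Q = 0 for an adiabatic process, so W = −ΔU = 9100 J.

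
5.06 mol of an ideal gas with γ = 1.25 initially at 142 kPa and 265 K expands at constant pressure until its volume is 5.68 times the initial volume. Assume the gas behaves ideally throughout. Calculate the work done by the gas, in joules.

52200 J

V₁ = nRT₁/P₁ = 5.06×8.314×265/142 = 78.5 L.
Isobaric: P stays 142 kPa; V/T = const ⇒ T₂ = 1510 K, V₂ = 446 L.
W = PΔV = 142×(446−78.5) kPa·L = 52200 J.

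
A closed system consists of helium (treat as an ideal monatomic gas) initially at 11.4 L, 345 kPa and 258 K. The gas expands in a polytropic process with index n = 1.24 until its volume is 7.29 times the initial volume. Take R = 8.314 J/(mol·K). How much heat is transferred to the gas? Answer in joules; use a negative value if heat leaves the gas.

3980 J

n = P₁V₁/(RT₁) = 345×11.4/(8.314×258) = 1.83 mol.
Polytropic n=1.24: T₂ = T₁(V₁/V₂)^(n−1) = 258×(0.137)^0.24 = 160 K; P₂ = P₁(V₁/V₂)^n = 29.4 kPa.
W = (P₁V₁−P₂V₂)/(n−1) = (345×11.4−29.4×83.1)/0.24 = 6210 J.
ΔU = nCvΔT = 1.83×12.5×(160−258) = -2240 J.
Q = ΔU + W = 3980 J.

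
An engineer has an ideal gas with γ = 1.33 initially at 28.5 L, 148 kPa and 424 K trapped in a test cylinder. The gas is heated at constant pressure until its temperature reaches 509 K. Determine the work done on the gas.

n = P₁V₁/(RT₁) = 148×28.5/(8.314×424) = 1.20 mol.
Isobaric: P stays 148 kPa; V/T = const ⇒ T₂ = 509 K, V₂ = 34.2 L.
W = PΔV = 148×(34.2−28.5) kPa·L = 846 J.
Work done on the gas = −W_by = -846 J.

-846 J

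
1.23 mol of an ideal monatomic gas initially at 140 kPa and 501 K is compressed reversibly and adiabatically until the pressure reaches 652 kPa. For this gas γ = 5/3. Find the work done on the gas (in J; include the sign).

V₁ = nRT₁/P₁ = 1.23×8.314×501/140 = 36.6 L.
Adiabatic: T₂/T₁ = (P₂/P₁)^((γ−1)/γ) ⇒ T₂ = 501×(4.66)^0.400 = 927 K; V₂ = 14.5 L.
ΔU = nCvΔT = 1.23×12.5×(927−501) = 6530 J.
Q = 0 for an adiabatic process, so W = −ΔU = -6530 J.
Work done on the gas = −W_by = 6530 J.

6530 J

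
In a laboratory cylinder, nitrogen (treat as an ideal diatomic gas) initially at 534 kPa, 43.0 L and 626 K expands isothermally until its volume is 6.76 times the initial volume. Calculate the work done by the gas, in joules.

43900 J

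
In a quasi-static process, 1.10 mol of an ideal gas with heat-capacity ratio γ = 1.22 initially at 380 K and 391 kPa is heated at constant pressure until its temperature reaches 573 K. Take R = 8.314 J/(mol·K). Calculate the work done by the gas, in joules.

1770 J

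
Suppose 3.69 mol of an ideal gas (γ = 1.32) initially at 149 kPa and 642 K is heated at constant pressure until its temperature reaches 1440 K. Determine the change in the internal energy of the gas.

76500 J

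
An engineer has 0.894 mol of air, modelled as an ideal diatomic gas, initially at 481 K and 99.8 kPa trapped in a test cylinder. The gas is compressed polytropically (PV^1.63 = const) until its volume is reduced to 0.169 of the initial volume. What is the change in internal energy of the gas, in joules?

V₁ = nRT₁/P₁ = 0.894×8.314×481/99.8 = 35.8 L.
Polytropic n=1.63: T₂ = T₁(V₁/V₂)^(n−1) = 481×(5.92)^0.63 = 1470 K; P₂ = P₁(V₁/V₂)^n = 1810 kPa.
For an ideal gas ΔU = nCvΔT with Cv = (5/2)R = 20.8 J/(mol·K).
ΔU = 0.894×20.8×(1470−481) = 18500 J.

18500 J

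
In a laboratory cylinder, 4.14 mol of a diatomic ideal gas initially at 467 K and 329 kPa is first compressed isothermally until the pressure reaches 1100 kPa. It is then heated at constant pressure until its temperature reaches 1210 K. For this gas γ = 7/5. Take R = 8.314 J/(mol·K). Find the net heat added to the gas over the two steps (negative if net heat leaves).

70100 J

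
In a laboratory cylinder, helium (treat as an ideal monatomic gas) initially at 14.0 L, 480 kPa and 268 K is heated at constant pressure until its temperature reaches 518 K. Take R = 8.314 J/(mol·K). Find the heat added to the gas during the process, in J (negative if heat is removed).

15700 J

n = P₁V₁/(RT₁) = 480×14.0/(8.314×268) = 3.02 mol.
Isobaric: P stays 480 kPa; V/T = const ⇒ T₂ = 518 K, V₂ = 27.1 L.
W = PΔV = 480×(27.1−14.0) kPa·L = 6270 J.
ΔU = nCvΔT = 3.02×12.5×(518−268) = 9400 J.
Q = ΔU + W = nCpΔT = 15700 J.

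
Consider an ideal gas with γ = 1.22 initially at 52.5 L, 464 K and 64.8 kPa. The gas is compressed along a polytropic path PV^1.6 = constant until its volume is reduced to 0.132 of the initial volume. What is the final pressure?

Polytropic n=1.6: T₂ = T₁(V₁/V₂)^(n−1) = 464×(7.58)^0.60 = 1560 K; P₂ = P₁(V₁/V₂)^n = 1650 kPa.

1650 kPa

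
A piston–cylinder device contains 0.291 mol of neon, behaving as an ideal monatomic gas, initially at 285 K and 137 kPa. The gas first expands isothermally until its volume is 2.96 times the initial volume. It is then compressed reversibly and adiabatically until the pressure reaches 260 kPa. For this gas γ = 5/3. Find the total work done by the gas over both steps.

-280 J

V₁ = nRT₁/P₁ = 0.291×8.314×285/137 = 5.03 L.
Step 1 — Isothermal: T stays 285 K; PV = const ⇒ V₂ = 14.9 L, P₂ = 46.3 kPa.
ΔU = 0 (ideal gas, T constant).
W = nRT ln(V₂/V₁) = 0.291×8.314×285×ln(2.96) = 748 J.
Q = ΔU + W = 748 J.
State after step 1: P = 46.3 kPa, V = 14.9 L, T = 285 K.
Step 2 — Adiabatic: T₂/T₁ = (P₂/P₁)^((γ−1)/γ) ⇒ T₂ = 285×(5.62)^0.400 = 568 K; V₂ = 5.29 L.
ΔU = nCvΔT = 0.291×12.5×(568−285) = 1030 J.
Q = 0 for an adiabatic process, so W = −ΔU = -1030 J.
Net over both steps: W = -280 J, Q = 748 J, ΔU = 1030 J.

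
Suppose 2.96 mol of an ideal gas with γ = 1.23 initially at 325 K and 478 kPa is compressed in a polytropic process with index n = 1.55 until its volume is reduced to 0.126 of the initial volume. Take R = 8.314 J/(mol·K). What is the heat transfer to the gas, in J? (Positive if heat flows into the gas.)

V₁ = nRT₁/P₁ = 2.96×8.314×325/478 = 16.7 L.
Polytropic n=1.55: T₂ = T₁(V₁/V₂)^(n−1) = 325×(7.94)^0.55 = 1020 K; P₂ = P₁(V₁/V₂)^n = 11900 kPa.
W = (P₁V₁−P₂V₂)/(n−1) = (478×16.7−11900×2.11)/0.55 = -30900 J.
ΔU = nCvΔT = 2.96×36.1×(1020−325) = 73900 J.
Q = ΔU + W = 43000 J.

43000 J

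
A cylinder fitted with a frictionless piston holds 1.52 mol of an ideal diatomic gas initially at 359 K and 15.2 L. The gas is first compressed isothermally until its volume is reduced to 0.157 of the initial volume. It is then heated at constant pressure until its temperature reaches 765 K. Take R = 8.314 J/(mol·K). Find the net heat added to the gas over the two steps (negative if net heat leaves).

9560 J

P₁ = nRT₁/V₁ = 1.52×8.314×359/15.2 = 298 kPa.
Step 1 — Isothermal: T stays 359 K; PV = const ⇒ V₂ = 2.39 L, P₂ = 1900 kPa.
ΔU = 0 (ideal gas, T constant).
W = nRT ln(V₂/V₁) = 1.52×8.314×359×ln(0.157) = -8400 J.
Q = ΔU + W = -8400 J.
State after step 1: P = 1900 kPa, V = 2.39 L, T = 359 K.
Step 2 — Isobaric: P stays 1900 kPa; V/T = const ⇒ T₂ = 765 K, V₂ = 5.09 L.
W = PΔV = 1900×(5.09−2.39) kPa·L = 5130 J.
ΔU = nCvΔT = 1.52×20.8×(765−359) = 12800 J.
Q = ΔU + W = nCpΔT = 18000 J.
Net over both steps: W = -3270 J, Q = 9560 J, ΔU = 12800 J.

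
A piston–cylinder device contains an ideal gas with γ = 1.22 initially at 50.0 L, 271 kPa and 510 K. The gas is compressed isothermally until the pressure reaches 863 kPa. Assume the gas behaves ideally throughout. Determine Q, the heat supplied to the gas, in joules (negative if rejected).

n = P₁V₁/(RT₁) = 271×50.0/(8.314×510) = 3.20 mol.
Isothermal: T stays 510 K; PV = const ⇒ V₂ = 15.7 L, P₂ = 863 kPa.
ΔU = 0 (ideal gas, T constant).
W = nRT ln(V₂/V₁) = 3.20×8.314×510×ln(0.314) = -15700 J.
Q = ΔU + W = -15700 J.

-15700 J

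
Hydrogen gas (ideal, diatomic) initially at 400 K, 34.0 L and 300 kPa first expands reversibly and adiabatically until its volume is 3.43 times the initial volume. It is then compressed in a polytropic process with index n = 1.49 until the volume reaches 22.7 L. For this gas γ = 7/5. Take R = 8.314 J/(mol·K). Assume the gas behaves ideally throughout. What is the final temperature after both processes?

545 K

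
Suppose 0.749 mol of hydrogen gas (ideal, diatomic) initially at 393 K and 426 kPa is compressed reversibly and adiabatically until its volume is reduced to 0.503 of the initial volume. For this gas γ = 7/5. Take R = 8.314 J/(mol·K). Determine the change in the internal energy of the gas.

1940 J

V₁ = nRT₁/P₁ = 0.749×8.314×393/426 = 5.74 L.
Adiabatic: TV^(γ−1) = const ⇒ T₂ = 393×(1.99)^0.400 = 517 K; PV^γ = const ⇒ P₂ = 1110 kPa.
For an ideal gas ΔU = nCvΔT with Cv = (5/2)R = 20.8 J/(mol·K).
ΔU = 0.749×20.8×(517−393) = 1940 J.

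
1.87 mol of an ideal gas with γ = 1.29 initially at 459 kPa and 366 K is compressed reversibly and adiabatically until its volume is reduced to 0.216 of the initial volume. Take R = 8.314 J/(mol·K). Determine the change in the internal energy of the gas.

V₁ = nRT₁/P₁ = 1.87×8.314×366/459 = 12.4 L.
Adiabatic: TV^(γ−1) = const ⇒ T₂ = 366×(4.63)^0.290 = 571 K; PV^γ = const ⇒ P₂ = 3310 kPa.
For an ideal gas ΔU = nCvΔT with Cv = R/(γ−1) = 28.7 J/(mol·K).
ΔU = 1.87×28.7×(571−366) = 11000 J.

11000 J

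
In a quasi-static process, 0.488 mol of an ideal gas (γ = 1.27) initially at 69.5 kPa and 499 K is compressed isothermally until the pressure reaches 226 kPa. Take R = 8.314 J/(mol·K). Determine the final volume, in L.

8.96 L

V₁ = nRT₁/P₁ = 0.488×8.314×499/69.5 = 29.1 L.
Isothermal: T stays 499 K; PV = const ⇒ V₂ = 8.96 L, P₂ = 226 kPa.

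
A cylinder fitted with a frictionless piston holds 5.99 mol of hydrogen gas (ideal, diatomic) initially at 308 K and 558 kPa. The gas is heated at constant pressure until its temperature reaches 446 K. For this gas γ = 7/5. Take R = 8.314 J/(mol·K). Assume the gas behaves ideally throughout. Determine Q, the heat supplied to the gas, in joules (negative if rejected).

V₁ = nRT₁/P₁ = 5.99×8.314×308/558 = 27.5 L.
Isobaric: P stays 558 kPa; V/T = const ⇒ T₂ = 446 K, V₂ = 39.8 L.
W = PΔV = 558×(39.8−27.5) kPa·L = 6870 J.
ΔU = nCvΔT = 5.99×20.8×(446−308) = 17200 J.
Q = ΔU + W = nCpΔT = 24100 J.

24100 J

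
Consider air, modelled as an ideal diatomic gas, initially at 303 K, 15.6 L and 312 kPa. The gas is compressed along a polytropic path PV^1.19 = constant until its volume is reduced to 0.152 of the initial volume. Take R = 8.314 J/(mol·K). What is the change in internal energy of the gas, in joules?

5240 J

n = P₁V₁/(RT₁) = 312×15.6/(8.314×303) = 1.93 mol.
Polytropic n=1.19: T₂ = T₁(V₁/V₂)^(n−1) = 303×(6.58)^0.19 = 433 K; P₂ = P₁(V₁/V₂)^n = 2940 kPa.
For an ideal gas ΔU = nCvΔT with Cv = (5/2)R = 20.8 J/(mol·K).
ΔU = 1.93×20.8×(433−303) = 5240 J.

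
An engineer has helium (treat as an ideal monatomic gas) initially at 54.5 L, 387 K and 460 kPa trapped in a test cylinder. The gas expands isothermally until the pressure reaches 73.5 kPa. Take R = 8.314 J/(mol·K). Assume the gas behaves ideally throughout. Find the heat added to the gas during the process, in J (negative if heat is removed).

46000 J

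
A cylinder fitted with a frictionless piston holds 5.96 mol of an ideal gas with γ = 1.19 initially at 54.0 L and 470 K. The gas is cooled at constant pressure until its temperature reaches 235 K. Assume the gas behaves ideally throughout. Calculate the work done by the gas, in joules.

-11600 J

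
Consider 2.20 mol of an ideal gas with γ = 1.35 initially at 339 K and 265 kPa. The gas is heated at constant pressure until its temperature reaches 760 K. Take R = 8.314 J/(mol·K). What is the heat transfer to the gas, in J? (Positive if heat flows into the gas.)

29700 J

V₁ = nRT₁/P₁ = 2.20×8.314×339/265 = 23.4 L.
Isobaric: P stays 265 kPa; V/T = const ⇒ T₂ = 760 K, V₂ = 52.5 L.
W = PΔV = 265×(52.5−23.4) kPa·L = 7700 J.
ΔU = nCvΔT = 2.20×23.8×(760−339) = 22000 J.
Q = ΔU + W = nCpΔT = 29700 J.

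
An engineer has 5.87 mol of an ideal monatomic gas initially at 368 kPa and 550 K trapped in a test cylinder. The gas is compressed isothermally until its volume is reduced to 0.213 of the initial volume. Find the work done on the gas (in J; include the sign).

V₁ = nRT₁/P₁ = 5.87×8.314×550/368 = 72.9 L.
Isothermal: T stays 550 K; PV = const ⇒ V₂ = 15.5 L, P₂ = 1730 kPa.
W = nRT ln(V₂/V₁) = 5.87×8.314×550×ln(0.213) = -41500 J.
Work done on the gas = −W_by = 41500 J.

41500 J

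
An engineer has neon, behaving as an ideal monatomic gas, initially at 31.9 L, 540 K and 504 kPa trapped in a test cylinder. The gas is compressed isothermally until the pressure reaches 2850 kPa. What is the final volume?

5.64 L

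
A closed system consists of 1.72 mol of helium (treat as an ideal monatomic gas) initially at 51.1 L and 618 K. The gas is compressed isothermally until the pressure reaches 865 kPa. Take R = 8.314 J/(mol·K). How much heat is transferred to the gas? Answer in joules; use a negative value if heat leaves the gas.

-14200 J

P₁ = nRT₁/V₁ = 1.72×8.314×618/51.1 = 173 kPa.
Isothermal: T stays 618 K; PV = const ⇒ V₂ = 10.2 L, P₂ = 865 kPa.
ΔU = 0 (ideal gas, T constant).
W = nRT ln(V₂/V₁) = 1.72×8.314×618×ln(0.200) = -14200 J.
Q = ΔU + W = -14200 J.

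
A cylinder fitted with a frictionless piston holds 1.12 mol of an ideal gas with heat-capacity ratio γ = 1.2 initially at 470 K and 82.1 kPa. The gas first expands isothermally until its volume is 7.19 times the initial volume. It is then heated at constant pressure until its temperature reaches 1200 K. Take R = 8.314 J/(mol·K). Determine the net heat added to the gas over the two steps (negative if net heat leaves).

V₁ = nRT₁/P₁ = 1.12×8.314×470/82.1 = 53.3 L.
Step 1 — Isothermal: T stays 470 K; PV = const ⇒ V₂ = 383 L, P₂ = 11.4 kPa.
ΔU = 0 (ideal gas, T constant).
W = nRT ln(V₂/V₁) = 1.12×8.314×470×ln(7.19) = 8630 J.
Q = ΔU + W = 8630 J.
State after step 1: P = 11.4 kPa, V = 383 L, T = 470 K.
Step 2 — Isobaric: P stays 11.4 kPa; V/T = const ⇒ T₂ = 1200 K, V₂ = 979 L.
W = PΔV = 11.4×(979−383) kPa·L = 6800 J.
ΔU = nCvΔT = 1.12×41.6×(1200−470) = 34000 J.
Q = ΔU + W = nCpΔT = 40800 J.
Net over both steps: W = 15400 J, Q = 49400 J, ΔU = 34000 J.

49400 J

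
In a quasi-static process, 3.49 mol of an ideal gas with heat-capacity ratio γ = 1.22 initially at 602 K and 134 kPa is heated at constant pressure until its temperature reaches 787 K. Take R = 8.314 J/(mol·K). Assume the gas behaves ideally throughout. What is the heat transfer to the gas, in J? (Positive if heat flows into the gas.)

29800 J

V₁ = nRT₁/P₁ = 3.49×8.314×602/134 = 130 L.
Isobaric: P stays 134 kPa; V/T = const ⇒ T₂ = 787 K, V₂ = 170 L.
W = PΔV = 134×(170−130) kPa·L = 5370 J.
ΔU = nCvΔT = 3.49×37.8×(787−602) = 24400 J.
Q = ΔU + W = nCpΔT = 29800 J.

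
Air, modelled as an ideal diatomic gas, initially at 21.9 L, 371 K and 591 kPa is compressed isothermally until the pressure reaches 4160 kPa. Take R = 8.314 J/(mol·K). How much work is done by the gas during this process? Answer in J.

-25300 J

n = P₁V₁/(RT₁) = 591×21.9/(8.314×371) = 4.20 mol.
Isothermal: T stays 371 K; PV = const ⇒ V₂ = 3.11 L, P₂ = 4160 kPa.
W = nRT ln(V₂/V₁) = 4.20×8.314×371×ln(0.142) = -25300 J.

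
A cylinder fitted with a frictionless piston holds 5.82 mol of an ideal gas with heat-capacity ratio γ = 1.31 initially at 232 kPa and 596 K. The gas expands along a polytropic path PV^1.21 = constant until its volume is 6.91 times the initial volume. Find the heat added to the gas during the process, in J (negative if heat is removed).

V₁ = nRT₁/P₁ = 5.82×8.314×596/232 = 124 L.
Polytropic n=1.21: T₂ = T₁(V₁/V₂)^(n−1) = 596×(0.145)^0.21 = 397 K; P₂ = P₁(V₁/V₂)^n = 22.4 kPa.
W = (P₁V₁−P₂V₂)/(n−1) = (232×124−22.4×859)/0.21 = 45800 J.
ΔU = nCvΔT = 5.82×26.8×(397−596) = -31000 J.
Q = ΔU + W = 14800 J.

14800 J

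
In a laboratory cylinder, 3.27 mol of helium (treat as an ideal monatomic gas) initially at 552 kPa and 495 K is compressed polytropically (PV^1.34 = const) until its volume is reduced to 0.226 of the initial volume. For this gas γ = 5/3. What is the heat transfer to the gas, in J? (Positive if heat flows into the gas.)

-12800 J

V₁ = nRT₁/P₁ = 3.27×8.314×495/552 = 24.4 L.
Polytropic n=1.34: T₂ = T₁(V₁/V₂)^(n−1) = 495×(4.42)^0.34 = 821 K; P₂ = P₁(V₁/V₂)^n = 4050 kPa.
W = (P₁V₁−P₂V₂)/(n−1) = (552×24.4−4050×5.51)/0.34 = -26000 J.
ΔU = nCvΔT = 3.27×12.5×(821−495) = 13300 J.
Q = ΔU + W = -12800 J.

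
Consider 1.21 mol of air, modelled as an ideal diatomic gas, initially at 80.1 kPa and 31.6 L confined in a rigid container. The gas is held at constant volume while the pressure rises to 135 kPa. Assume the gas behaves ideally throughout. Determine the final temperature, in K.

T₁ = P₁V₁/(nR) = 80.1×31.6/(1.21×8.314) = 252 K.
Isochoric: V stays 31.6 L; P/T = const ⇒ T₂ = 424 K, P₂ = 135 kPa.

424 K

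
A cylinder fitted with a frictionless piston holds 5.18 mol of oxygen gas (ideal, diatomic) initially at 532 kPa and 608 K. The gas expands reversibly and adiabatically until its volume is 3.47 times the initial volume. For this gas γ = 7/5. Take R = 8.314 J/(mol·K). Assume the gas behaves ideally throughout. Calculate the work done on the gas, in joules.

V₁ = nRT₁/P₁ = 5.18×8.314×608/532 = 49.2 L.
Adiabatic: TV^(γ−1) = const ⇒ T₂ = 608×(0.288)^0.400 = 370 K; PV^γ = const ⇒ P₂ = 93.2 kPa.
ΔU = nCvΔT = 5.18×20.8×(370−608) = -25700 J.
Q = 0 for an adiabatic process, so W = −ΔU = 25700 J.
Work done on the gas = −W_by = -25700 J.

-25700 J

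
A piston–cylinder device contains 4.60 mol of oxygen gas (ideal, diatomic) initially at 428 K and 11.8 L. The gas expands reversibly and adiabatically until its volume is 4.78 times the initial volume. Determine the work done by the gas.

19000 J

P₁ = nRT₁/V₁ = 4.60×8.314×428/11.8 = 1390 kPa.
Adiabatic: TV^(γ−1) = const ⇒ T₂ = 428×(0.209)^0.400 = 229 K; PV^γ = const ⇒ P₂ = 155 kPa.
ΔU = nCvΔT = 4.60×20.8×(229−428) = -19000 J.
Q = 0 for an adiabatic process, so W = −ΔU = 19000 J.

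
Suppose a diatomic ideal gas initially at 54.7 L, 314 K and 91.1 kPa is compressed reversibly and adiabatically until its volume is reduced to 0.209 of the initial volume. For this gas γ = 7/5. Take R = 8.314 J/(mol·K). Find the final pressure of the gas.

Adiabatic: TV^(γ−1) = const ⇒ T₂ = 314×(4.78)^0.400 = 587 K; PV^γ = const ⇒ P₂ = 815 kPa.

815 kPa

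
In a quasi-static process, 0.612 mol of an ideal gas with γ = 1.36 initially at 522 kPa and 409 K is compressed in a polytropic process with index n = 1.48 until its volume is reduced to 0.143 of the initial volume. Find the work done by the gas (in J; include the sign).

V₁ = nRT₁/P₁ = 0.612×8.314×409/522 = 3.99 L.
Polytropic n=1.48: T₂ = T₁(V₁/V₂)^(n−1) = 409×(6.99)^0.48 = 1040 K; P₂ = P₁(V₁/V₂)^n = 9280 kPa.
W = (P₁V₁−P₂V₂)/(n−1) = (522×3.99−9280×0.570)/0.48 = -6690 J.

-6690 J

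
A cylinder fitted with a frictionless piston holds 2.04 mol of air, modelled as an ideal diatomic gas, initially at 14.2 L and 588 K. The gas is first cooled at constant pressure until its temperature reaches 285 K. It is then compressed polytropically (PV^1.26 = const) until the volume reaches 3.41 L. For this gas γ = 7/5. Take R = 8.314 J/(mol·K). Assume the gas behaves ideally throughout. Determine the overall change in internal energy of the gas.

P₁ = nRT₁/V₁ = 2.04×8.314×588/14.2 = 702 kPa.
Step 1 — Isobaric: P stays 702 kPa; V/T = const ⇒ T₂ = 285 K, V₂ = 6.88 L.
W = PΔV = 702×(6.88−14.2) kPa·L = -5140 J.
ΔU = nCvΔT = 2.04×20.8×(285−588) = -12800 J.
Q = ΔU + W = nCpΔT = -18000 J.
State after step 1: P = 702 kPa, V = 6.88 L, T = 285 K.
Step 2 — Polytropic n=1.26: T₂ = T₁(V₁/V₂)^(n−1) = 285×(2.02)^0.26 = 342 K; P₂ = P₁(V₁/V₂)^n = 1700 kPa.
W = (P₁V₁−P₂V₂)/(n−1) = (702×6.88−1700×3.41)/0.26 = -3720 J.
ΔU = nCvΔT = 2.04×20.8×(342−285) = 2420 J.
Q = ΔU + W = -1300 J.
Net over both steps: W = -8860 J, Q = -19300 J, ΔU = -10400 J.

-10400 J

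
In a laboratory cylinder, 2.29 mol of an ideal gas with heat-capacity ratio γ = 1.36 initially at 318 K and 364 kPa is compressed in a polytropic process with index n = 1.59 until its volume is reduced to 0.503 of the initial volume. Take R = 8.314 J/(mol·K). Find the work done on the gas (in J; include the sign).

5130 J

V₁ = nRT₁/P₁ = 2.29×8.314×318/364 = 16.6 L.
Polytropic n=1.59: T₂ = T₁(V₁/V₂)^(n−1) = 318×(1.99)^0.59 = 477 K; P₂ = P₁(V₁/V₂)^n = 1090 kPa.
W = (P₁V₁−P₂V₂)/(n−1) = (364×16.6−1090×8.37)/0.59 = -5130 J.
Work done on the gas = −W_by = 5130 J.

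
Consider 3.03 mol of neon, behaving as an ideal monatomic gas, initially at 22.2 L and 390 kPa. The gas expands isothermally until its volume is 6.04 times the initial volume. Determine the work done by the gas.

15600 J

T₁ = P₁V₁/(nR) = 390×22.2/(3.03×8.314) = 344 K.
Isothermal: T stays 344 K; PV = const ⇒ V₂ = 134 L, P₂ = 64.6 kPa.
W = nRT ln(V₂/V₁) = 3.03×8.314×344×ln(6.04) = 15600 J.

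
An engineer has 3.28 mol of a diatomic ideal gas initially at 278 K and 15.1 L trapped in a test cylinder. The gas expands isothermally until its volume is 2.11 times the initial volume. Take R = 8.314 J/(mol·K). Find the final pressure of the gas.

238 kPa

P₁ = nRT₁/V₁ = 3.28×8.314×278/15.1 = 502 kPa.
Isothermal: T stays 278 K; PV = const ⇒ V₂ = 31.9 L, P₂ = 238 kPa.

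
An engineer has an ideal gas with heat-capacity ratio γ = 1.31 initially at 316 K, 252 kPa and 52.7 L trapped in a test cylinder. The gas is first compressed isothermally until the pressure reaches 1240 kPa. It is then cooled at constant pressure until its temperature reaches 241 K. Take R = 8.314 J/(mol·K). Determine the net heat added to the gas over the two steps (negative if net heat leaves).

n = P₁V₁/(RT₁) = 252×52.7/(8.314×316) = 5.05 mol.
Step 1 — Isothermal: T stays 316 K; PV = const ⇒ V₂ = 10.7 L, P₂ = 1240 kPa.
ΔU = 0 (ideal gas, T constant).
W = nRT ln(V₂/V₁) = 5.05×8.314×316×ln(0.203) = -21200 J.
Q = ΔU + W = -21200 J.
State after step 1: P = 1240 kPa, V = 10.7 L, T = 316 K.
Step 2 — Isobaric: P stays 1240 kPa; V/T = const ⇒ T₂ = 241 K, V₂ = 8.17 L.
W = PΔV = 1240×(8.17−10.7) kPa·L = -3150 J.
ΔU = nCvΔT = 5.05×26.8×(241−316) = -10200 J.
Q = ΔU + W = nCpΔT = -13300 J.
Net over both steps: W = -24300 J, Q = -34500 J, ΔU = -10200 J.

-34500 J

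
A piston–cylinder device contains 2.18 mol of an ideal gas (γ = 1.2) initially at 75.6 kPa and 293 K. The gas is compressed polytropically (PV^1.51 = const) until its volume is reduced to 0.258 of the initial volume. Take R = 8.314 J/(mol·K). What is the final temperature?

585 K

V₁ = nRT₁/P₁ = 2.18×8.314×293/75.6 = 70.2 L.
Polytropic n=1.51: T₂ = T₁(V₁/V₂)^(n−1) = 293×(3.88)^0.51 = 585 K; P₂ = P₁(V₁/V₂)^n = 585 kPa.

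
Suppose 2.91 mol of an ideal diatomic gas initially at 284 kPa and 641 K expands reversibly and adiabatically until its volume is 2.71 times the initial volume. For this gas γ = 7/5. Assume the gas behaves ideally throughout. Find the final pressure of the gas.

70.3 kPa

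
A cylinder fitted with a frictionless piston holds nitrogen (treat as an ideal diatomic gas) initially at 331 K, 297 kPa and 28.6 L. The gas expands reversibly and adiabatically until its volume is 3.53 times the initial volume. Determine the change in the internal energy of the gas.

n = P₁V₁/(RT₁) = 297×28.6/(8.314×331) = 3.09 mol.
Adiabatic: TV^(γ−1) = const ⇒ T₂ = 331×(0.283)^0.400 = 200 K; PV^γ = const ⇒ P₂ = 50.8 kPa.
For an ideal gas ΔU = nCvΔT with Cv = (5/2)R = 20.8 J/(mol·K).
ΔU = 3.09×20.8×(200−331) = -8410 J.

-8410 J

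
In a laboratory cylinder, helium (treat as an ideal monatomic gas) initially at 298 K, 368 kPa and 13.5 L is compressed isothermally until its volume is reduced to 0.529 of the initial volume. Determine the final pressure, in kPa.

696 kPa

Isothermal: T stays 298 K; PV = const ⇒ V₂ = 7.14 L, P₂ = 696 kPa.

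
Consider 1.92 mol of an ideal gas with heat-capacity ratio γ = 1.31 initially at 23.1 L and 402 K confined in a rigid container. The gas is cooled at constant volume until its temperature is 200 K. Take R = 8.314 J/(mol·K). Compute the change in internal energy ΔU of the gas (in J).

P₁ = nRT₁/V₁ = 1.92×8.314×402/23.1 = 278 kPa.
Isochoric: V stays 23.1 L; P/T = const ⇒ T₂ = 200 K, P₂ = 138 kPa.
For an ideal gas ΔU = nCvΔT with Cv = R/(γ−1) = 26.8 J/(mol·K).
ΔU = 1.92×26.8×(200−402) = -10400 J.

-10400 J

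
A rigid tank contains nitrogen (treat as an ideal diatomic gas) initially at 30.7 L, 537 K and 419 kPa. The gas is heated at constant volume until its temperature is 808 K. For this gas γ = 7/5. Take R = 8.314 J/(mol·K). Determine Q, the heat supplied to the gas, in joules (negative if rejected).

n = P₁V₁/(RT₁) = 419×30.7/(8.314×537) = 2.88 mol.
Isochoric: V stays 30.7 L; P/T = const ⇒ T₂ = 808 K, P₂ = 630 kPa.
W = 0 (no volume change).
ΔU = nCvΔT = 2.88×20.8×(808−537) = 16200 J.
Q = ΔU = 16200 J.

16200 J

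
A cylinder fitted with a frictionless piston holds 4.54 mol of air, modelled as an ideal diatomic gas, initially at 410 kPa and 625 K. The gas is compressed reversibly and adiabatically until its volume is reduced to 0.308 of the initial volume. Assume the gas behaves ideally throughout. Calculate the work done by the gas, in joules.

V₁ = nRT₁/P₁ = 4.54×8.314×625/410 = 57.5 L.
Adiabatic: TV^(γ−1) = const ⇒ T₂ = 625×(3.25)^0.400 = 1000 K; PV^γ = const ⇒ P₂ = 2130 kPa.
ΔU = nCvΔT = 4.54×20.8×(1000−625) = 35500 J.
Q = 0 for an adiabatic process, so W = −ΔU = -35500 J.

-35500 J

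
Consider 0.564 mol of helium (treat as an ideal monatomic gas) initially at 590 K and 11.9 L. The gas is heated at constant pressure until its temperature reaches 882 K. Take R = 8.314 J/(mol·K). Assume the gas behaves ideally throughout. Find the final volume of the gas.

P₁ = nRT₁/V₁ = 0.564×8.314×590/11.9 = 232 kPa.
Isobaric: P stays 232 kPa; V/T = const ⇒ T₂ = 882 K, V₂ = 17.8 L.

17.8 L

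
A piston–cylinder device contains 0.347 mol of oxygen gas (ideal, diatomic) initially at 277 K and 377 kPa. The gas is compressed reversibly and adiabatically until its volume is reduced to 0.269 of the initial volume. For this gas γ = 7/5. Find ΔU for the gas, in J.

1380 J

V₁ = nRT₁/P₁ = 0.347×8.314×277/377 = 2.12 L.
Adiabatic: TV^(γ−1) = const ⇒ T₂ = 277×(3.72)^0.400 = 468 K; PV^γ = const ⇒ P₂ = 2370 kPa.
For an ideal gas ΔU = nCvΔT with Cv = (5/2)R = 20.8 J/(mol·K).
ΔU = 0.347×20.8×(468−277) = 1380 J.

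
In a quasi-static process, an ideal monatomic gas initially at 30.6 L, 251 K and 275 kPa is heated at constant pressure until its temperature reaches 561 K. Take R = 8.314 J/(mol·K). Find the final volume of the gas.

68.4 L

Isobaric: P stays 275 kPa; V/T = const ⇒ T₂ = 561 K, V₂ = 68.4 L.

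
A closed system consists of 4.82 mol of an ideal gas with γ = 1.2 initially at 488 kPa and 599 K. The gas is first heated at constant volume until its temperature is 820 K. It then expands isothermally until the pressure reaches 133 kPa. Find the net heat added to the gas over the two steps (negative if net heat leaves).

97300 J

V₁ = nRT₁/P₁ = 4.82×8.314×599/488 = 49.2 L.
Step 1 — Isochoric: V stays 49.2 L; P/T = const ⇒ T₂ = 820 K, P₂ = 668 kPa.
W = 0 (no volume change).
ΔU = nCvΔT = 4.82×41.6×(820−599) = 44300 J.
Q = ΔU = 44300 J.
State after step 1: P = 668 kPa, V = 49.2 L, T = 820 K.
Step 2 — Isothermal: T stays 820 K; PV = const ⇒ V₂ = 247 L, P₂ = 133 kPa.
ΔU = 0 (ideal gas, T constant).
W = nRT ln(V₂/V₁) = 4.82×8.314×820×ln(5.02) = 53000 J.
Q = ΔU + W = 53000 J.
Net over both steps: W = 53000 J, Q = 97300 J, ΔU = 44300 J.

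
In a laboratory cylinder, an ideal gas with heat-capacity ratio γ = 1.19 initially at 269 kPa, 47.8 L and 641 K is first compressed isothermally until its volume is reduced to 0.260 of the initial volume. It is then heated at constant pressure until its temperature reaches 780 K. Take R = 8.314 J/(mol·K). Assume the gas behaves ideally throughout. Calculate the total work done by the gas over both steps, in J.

-14500 J

n = P₁V₁/(RT₁) = 269×47.8/(8.314×641) = 2.41 mol.
Step 1 — Isothermal: T stays 641 K; PV = const ⇒ V₂ = 12.4 L, P₂ = 1030 kPa.
ΔU = 0 (ideal gas, T constant).
W = nRT ln(V₂/V₁) = 2.41×8.314×641×ln(0.260) = -17300 J.
Q = ΔU + W = -17300 J.
State after step 1: P = 1030 kPa, V = 12.4 L, T = 641 K.
Step 2 — Isobaric: P stays 1030 kPa; V/T = const ⇒ T₂ = 780 K, V₂ = 15.1 L.
W = PΔV = 1030×(15.1−12.4) kPa·L = 2790 J.
ΔU = nCvΔT = 2.41×43.8×(780−641) = 14700 J.
Q = ΔU + W = nCpΔT = 17500 J.
Net over both steps: W = -14500 J, Q = 143 J, ΔU = 14700 J.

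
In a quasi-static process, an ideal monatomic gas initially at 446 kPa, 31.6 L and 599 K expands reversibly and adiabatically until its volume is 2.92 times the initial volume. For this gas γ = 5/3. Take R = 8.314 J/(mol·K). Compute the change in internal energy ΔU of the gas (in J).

-10800 J

n = P₁V₁/(RT₁) = 446×31.6/(8.314×599) = 2.83 mol.
Adiabatic: TV^(γ−1) = const ⇒ T₂ = 599×(0.342)^0.667 = 293 K; PV^γ = const ⇒ P₂ = 74.8 kPa.
For an ideal gas ΔU = nCvΔT with Cv = (3/2)R = 12.5 J/(mol·K).
ΔU = 2.83×12.5×(293−599) = -10800 J.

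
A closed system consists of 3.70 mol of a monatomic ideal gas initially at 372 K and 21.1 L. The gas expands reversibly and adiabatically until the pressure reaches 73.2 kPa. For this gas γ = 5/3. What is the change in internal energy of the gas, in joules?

P₁ = nRT₁/V₁ = 3.70×8.314×372/21.1 = 542 kPa.
Adiabatic: T₂/T₁ = (P₂/P₁)^((γ−1)/γ) ⇒ T₂ = 372×(0.135)^0.400 = 167 K; V₂ = 70.2 L.
For an ideal gas ΔU = nCvΔT with Cv = (3/2)R = 12.5 J/(mol·K).
ΔU = 3.70×12.5×(167−372) = -9460 J.

-9460 J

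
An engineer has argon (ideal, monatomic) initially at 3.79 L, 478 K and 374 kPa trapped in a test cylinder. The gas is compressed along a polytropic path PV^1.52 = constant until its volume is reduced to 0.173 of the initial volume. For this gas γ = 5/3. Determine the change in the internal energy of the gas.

n = P₁V₁/(RT₁) = 374×3.79/(8.314×478) = 0.357 mol.
Polytropic n=1.52: T₂ = T₁(V₁/V₂)^(n−1) = 478×(5.78)^0.52 = 1190 K; P₂ = P₁(V₁/V₂)^n = 5380 kPa.
For an ideal gas ΔU = nCvΔT with Cv = (3/2)R = 12.5 J/(mol·K).
ΔU = 0.357×12.5×(1190−478) = 3170 J.

3170 J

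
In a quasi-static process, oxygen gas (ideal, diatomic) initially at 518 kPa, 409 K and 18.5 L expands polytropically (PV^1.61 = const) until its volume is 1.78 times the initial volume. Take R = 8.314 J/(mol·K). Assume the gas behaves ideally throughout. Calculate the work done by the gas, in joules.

n = P₁V₁/(RT₁) = 518×18.5/(8.314×409) = 2.82 mol.
Polytropic n=1.61: T₂ = T₁(V₁/V₂)^(n−1) = 409×(0.562)^0.61 = 288 K; P₂ = P₁(V₁/V₂)^n = 205 kPa.
W = (P₁V₁−P₂V₂)/(n−1) = (518×18.5−205×32.9)/0.61 = 4660 J.

4660 J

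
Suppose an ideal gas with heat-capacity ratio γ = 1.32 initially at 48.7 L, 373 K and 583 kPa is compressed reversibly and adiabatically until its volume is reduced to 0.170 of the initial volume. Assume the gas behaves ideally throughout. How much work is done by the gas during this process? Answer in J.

-67700 J

n = P₁V₁/(RT₁) = 583×48.7/(8.314×373) = 9.16 mol.
Adiabatic: TV^(γ−1) = const ⇒ T₂ = 373×(5.88)^0.320 = 658 K; PV^γ = const ⇒ P₂ = 6050 kPa.
ΔU = nCvΔT = 9.16×26.0×(658−373) = 67700 J.
Q = 0 for an adiabatic process, so W = −ΔU = -67700 J.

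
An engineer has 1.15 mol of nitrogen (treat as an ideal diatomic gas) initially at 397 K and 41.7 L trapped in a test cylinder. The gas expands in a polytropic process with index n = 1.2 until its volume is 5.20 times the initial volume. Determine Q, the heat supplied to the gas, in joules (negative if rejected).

2670 J

P₁ = nRT₁/V₁ = 1.15×8.314×397/41.7 = 91.0 kPa.
Polytropic n=1.2: T₂ = T₁(V₁/V₂)^(n−1) = 397×(0.192)^0.20 = 285 K; P₂ = P₁(V₁/V₂)^n = 12.6 kPa.
W = (P₁V₁−P₂V₂)/(n−1) = (91.0×41.7−12.6×217)/0.20 = 5330 J.
ΔU = nCvΔT = 1.15×20.8×(285−397) = -2670 J.
Q = ΔU + W = 2670 J.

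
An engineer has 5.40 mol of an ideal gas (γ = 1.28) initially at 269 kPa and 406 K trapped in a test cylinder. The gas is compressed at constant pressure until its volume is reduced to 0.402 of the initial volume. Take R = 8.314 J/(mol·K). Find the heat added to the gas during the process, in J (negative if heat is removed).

-49800 J

V₁ = nRT₁/P₁ = 5.40×8.314×406/269 = 67.8 L.
Isobaric: P stays 269 kPa; V/T = const ⇒ T₂ = 163 K, V₂ = 27.2 L.
W = PΔV = 269×(27.2−67.8) kPa·L = -10900 J.
ΔU = nCvΔT = 5.40×29.7×(163−406) = -38900 J.
Q = ΔU + W = nCpΔT = -49800 J.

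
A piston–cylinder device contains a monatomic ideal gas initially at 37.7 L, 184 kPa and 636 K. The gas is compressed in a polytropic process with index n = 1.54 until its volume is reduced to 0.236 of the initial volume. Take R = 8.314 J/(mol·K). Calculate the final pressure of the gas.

1700 kPa

Polytropic n=1.54: T₂ = T₁(V₁/V₂)^(n−1) = 636×(4.24)^0.54 = 1390 K; P₂ = P₁(V₁/V₂)^n = 1700 kPa.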